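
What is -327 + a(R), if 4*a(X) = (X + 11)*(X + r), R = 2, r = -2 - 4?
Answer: -340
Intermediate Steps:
r = -6
a(X) = (-6 + X)*(11 + X)/4 (a(X) = ((X + 11)*(X - 6))/4 = ((11 + X)*(-6 + X))/4 = ((-6 + X)*(11 + X))/4 = (-6 + X)*(11 + X)/4)
-327 + a(R) = -327 + (-33/2 + (1/4)*2**2 + (5/4)*2) = -327 + (-33/2 + (1/4)*4 + 5/2) = -327 + (-33/2 + 1 + 5/2) = -327 - 13 = -340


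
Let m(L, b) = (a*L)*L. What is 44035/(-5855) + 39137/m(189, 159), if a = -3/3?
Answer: -51489182/5975613 ≈ -8.6165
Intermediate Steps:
a = -1 (a = -3*⅓ = -1)
m(L, b) = -L² (m(L, b) = (-L)*L = -L²)
44035/(-5855) + 39137/m(189, 159) = 44035/(-5855) + 39137/((-1*189²)) = 44035*(-1/5855) + 39137/((-1*35721)) = -8807/1171 + 39137/(-35721) = -8807/1171 + 39137*(-1/35721) = -8807/1171 - 5591/5103 = -51489182/5975613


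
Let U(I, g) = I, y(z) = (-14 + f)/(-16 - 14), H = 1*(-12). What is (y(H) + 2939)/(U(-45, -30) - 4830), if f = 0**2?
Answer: -44092/73125 ≈ -0.60297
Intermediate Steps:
f = 0
H = -12
y(z) = 7/15 (y(z) = (-14 + 0)/(-16 - 14) = -14/(-30) = -14*(-1/30) = 7/15)
(y(H) + 2939)/(U(-45, -30) - 4830) = (7/15 + 2939)/(-45 - 4830) = (44092/15)/(-4875) = (44092/15)*(-1/4875) = -44092/73125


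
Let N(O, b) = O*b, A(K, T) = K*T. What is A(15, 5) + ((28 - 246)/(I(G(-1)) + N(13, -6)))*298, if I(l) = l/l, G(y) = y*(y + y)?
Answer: 70739/77 ≈ 918.69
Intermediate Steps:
G(y) = 2*y² (G(y) = y*(2*y) = 2*y²)
I(l) = 1
A(15, 5) + ((28 - 246)/(I(G(-1)) + N(13, -6)))*298 = 15*5 + ((28 - 246)/(1 + 13*(-6)))*298 = 75 - 218/(1 - 78)*298 = 75 - 218/(-77)*298 = 75 - 218*(-1/77)*298 = 75 + (218/77)*298 = 75 + 64964/77 = 70739/77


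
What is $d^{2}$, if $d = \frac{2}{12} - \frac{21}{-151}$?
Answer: $\frac{76729}{820836} \approx 0.093477$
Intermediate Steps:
$d = \frac{277}{906}$ ($d = 2 \cdot \frac{1}{12} - - \frac{21}{151} = \frac{1}{6} + \frac{21}{151} = \frac{277}{906} \approx 0.30574$)
$d^{2} = \left(\frac{277}{906}\right)^{2} = \frac{76729}{820836}$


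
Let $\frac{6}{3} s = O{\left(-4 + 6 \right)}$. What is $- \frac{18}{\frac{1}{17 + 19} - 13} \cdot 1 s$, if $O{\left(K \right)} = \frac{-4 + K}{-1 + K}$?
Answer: $- \frac{648}{467} \approx -1.3876$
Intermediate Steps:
$O{\left(K \right)} = \frac{-4 + K}{-1 + K}$
$s = -1$ ($s = \frac{\frac{1}{-1 + \left(-4 + 6\right)} \left(-4 + \left(-4 + 6\right)\right)}{2} = \frac{\frac{1}{-1 + 2} \left(-4 + 2\right)}{2} = \frac{1^{-1} \left(-2\right)}{2} = \frac{1 \left(-2\right)}{2} = \frac{1}{2} \left(-2\right) = -1$)
$- \frac{18}{\frac{1}{17 + 19} - 13} \cdot 1 s = - \frac{18}{\frac{1}{17 + 19} - 13} \cdot 1 \left(-1\right) = - \frac{18}{\frac{1}{36} - 13} \left(-1\right) = - \frac{18}{- \frac{467}{36}} \left(-1\right) = \left(-18\right) \left(- \frac{36}{467}\right) \left(-1\right) = \frac{648}{467} \left(-1\right) = - \frac{648}{467}$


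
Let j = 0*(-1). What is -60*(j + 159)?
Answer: -9540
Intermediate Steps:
j = 0
-60*(j + 159) = -60*(0 + 159) = -60*159 = -9540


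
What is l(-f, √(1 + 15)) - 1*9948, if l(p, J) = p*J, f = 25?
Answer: -10048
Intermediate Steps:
l(p, J) = J*p
l(-f, √(1 + 15)) - 1*9948 = √(1 + 15)*(-1*25) - 1*9948 = √16*(-25) - 9948 = 4*(-25) - 9948 = -100 - 9948 = -10048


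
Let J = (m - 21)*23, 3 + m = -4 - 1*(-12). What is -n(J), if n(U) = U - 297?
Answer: 665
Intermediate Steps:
m = 5 (m = -3 + (-4 - 1*(-12)) = -3 + (-4 + 12) = -3 + 8 = 5)
J = -368 (J = (5 - 21)*23 = -16*23 = -368)
n(U) = -297 + U
-n(J) = -(-297 - 368) = -1*(-665) = 665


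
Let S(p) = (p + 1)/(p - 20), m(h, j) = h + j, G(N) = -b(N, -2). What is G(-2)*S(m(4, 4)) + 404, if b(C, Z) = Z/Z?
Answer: 1619/4 ≈ 404.75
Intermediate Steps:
b(C, Z) = 1
G(N) = -1 (G(N) = -1*1 = -1)
S(p) = (1 + p)/(-20 + p)
G(-2)*S(m(4, 4)) + 404 = -(1 + (4 + 4))/(-20 + (4 + 4)) + 404 = -(1 + 8)/(-20 + 8) + 404 = -9/(-12) + 404 = -(-1)*9/12 + 404 = -1*(-¾) + 404 = ¾ + 404 = 1619/4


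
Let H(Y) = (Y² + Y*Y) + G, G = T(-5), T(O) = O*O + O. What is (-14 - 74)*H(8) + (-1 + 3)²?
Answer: -13020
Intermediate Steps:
T(O) = O + O² (T(O) = O² + O = O + O²)
G = 20 (G = -5*(1 - 5) = -5*(-4) = 20)
H(Y) = 20 + 2*Y² (H(Y) = (Y² + Y*Y) + 20 = (Y² + Y²) + 20 = 2*Y² + 20 = 20 + 2*Y²)
(-14 - 74)*H(8) + (-1 + 3)² = (-14 - 74)*(20 + 2*8²) + (-1 + 3)² = -88*(20 + 2*64) + 2² = -88*(20 + 128) + 4 = -88*148 + 4 = -13024 + 4 = -13020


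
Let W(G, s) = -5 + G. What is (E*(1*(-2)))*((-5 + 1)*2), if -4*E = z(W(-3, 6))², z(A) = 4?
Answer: -64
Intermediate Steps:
E = -4 (E = -¼*4² = -¼*16 = -4)
(E*(1*(-2)))*((-5 + 1)*2) = (-4*(-2))*((-5 + 1)*2) = (-4*(-2))*(-4*2) = 8*(-8) = -64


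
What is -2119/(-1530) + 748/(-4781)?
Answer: 8986499/7314930 ≈ 1.2285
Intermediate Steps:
-2119/(-1530) + 748/(-4781) = -2119*(-1/1530) + 748*(-1/4781) = 2119/1530 - 748/4781 = 8986499/7314930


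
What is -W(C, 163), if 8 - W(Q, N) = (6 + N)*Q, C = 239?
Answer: 40383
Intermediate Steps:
W(Q, N) = 8 - Q*(6 + N) (W(Q, N) = 8 - (6 + N)*Q = 8 - Q*(6 + N))
-W(C, 163) = -(8 - 6*239 - 1*163*239) = -(8 - 1434 - 38957) = -1*(-40383) = 40383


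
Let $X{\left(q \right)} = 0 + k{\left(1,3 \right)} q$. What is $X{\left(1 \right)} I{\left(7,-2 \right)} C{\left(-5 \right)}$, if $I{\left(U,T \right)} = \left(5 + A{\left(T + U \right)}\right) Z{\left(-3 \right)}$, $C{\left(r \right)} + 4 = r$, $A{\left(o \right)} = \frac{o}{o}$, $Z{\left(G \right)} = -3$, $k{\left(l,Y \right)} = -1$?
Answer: $-162$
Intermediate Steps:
$A{\left(o \right)} = 1$
$C{\left(r \right)} = -4 + r$
$I{\left(U,T \right)} = -18$ ($I{\left(U,T \right)} = \left(5 + 1\right) \left(-3\right) = 6 \left(-3\right) = -18$)
$X{\left(q \right)} = - q$ ($X{\left(q \right)} = 0 - q = - q$)
$X{\left(1 \right)} I{\left(7,-2 \right)} C{\left(-5 \right)} = \left(-1\right) 1 \left(-18\right) \left(-4 - 5\right) = \left(-1\right) \left(-18\right) \left(-9\right) = 18 \left(-9\right) = -162$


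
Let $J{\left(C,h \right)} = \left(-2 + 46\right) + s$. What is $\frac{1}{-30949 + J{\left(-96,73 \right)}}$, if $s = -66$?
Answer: $- \frac{1}{30971} \approx -3.2288 \cdot 10^{-5}$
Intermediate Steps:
$J{\left(C,h \right)} = -22$ ($J{\left(C,h \right)} = \left(-2 + 46\right) - 66 = 44 - 66 = -22$)
$\frac{1}{-30949 + J{\left(-96,73 \right)}} = \frac{1}{-30949 - 22} = \frac{1}{-30971} = - \frac{1}{30971}$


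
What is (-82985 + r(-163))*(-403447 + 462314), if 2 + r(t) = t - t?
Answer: -4885195729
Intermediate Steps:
r(t) = -2 (r(t) = -2 + (t - t) = -2 + 0 = -2)
(-82985 + r(-163))*(-403447 + 462314) = (-82985 - 2)*(-403447 + 462314) = -82987*58867 = -4885195729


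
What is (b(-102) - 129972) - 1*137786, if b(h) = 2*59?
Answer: -267640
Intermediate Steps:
b(h) = 118
(b(-102) - 129972) - 1*137786 = (118 - 129972) - 1*137786 = -129854 - 137786 = -267640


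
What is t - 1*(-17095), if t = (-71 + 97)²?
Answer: 17771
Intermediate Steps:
t = 676 (t = 26² = 676)
t - 1*(-17095) = 676 - 1*(-17095) = 676 + 17095 = 17771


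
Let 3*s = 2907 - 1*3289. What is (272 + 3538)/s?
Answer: -5715/191 ≈ -29.921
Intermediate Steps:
s = -382/3 (s = (2907 - 1*3289)/3 = (2907 - 3289)/3 = (⅓)*(-382) = -382/3 ≈ -127.33)
(272 + 3538)/s = (272 + 3538)/(-382/3) = 3810*(-3/382) = -5715/191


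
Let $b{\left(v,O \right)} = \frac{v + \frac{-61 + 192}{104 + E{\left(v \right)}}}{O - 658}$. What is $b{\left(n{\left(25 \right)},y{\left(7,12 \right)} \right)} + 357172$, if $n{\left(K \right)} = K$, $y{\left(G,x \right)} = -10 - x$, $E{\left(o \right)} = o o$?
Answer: $\frac{44264321371}{123930} \approx 3.5717 \cdot 10^{5}$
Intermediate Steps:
$E{\left(o \right)} = o^{2}$
$b{\left(v,O \right)} = \frac{v + \frac{131}{104 + v^{2}}}{-658 + O}$ ($b{\left(v,O \right)} = \frac{v + \frac{-61 + 192}{104 + v^{2}}}{O - 658} = \frac{v + \frac{131}{104 + v^{2}}}{-658 + O}$)
$b{\left(n{\left(25 \right)},y{\left(7,12 \right)} \right)} + 357172 = \frac{131 + 25^{3} + 104 \cdot 25}{-68432 - 658 \cdot 25^{2} + 104 \left(-10 - 12\right) + \left(-10 - 12\right) 25^{2}} + 357172 = \frac{131 + 15625 + 2600}{-68432 - 411250 + 104 \left(-10 - 12\right) + \left(-10 - 12\right) 625} + 357172 = \frac{1}{-68432 - 411250 + 104 \left(-22\right) - 13750} \cdot 18356 + 357172 = \frac{1}{-68432 - 411250 - 2288 - 13750} \cdot 18356 + 357172 = \frac{1}{-495720} \cdot 18356 + 357172 = \left(- \frac{1}{495720}\right) 18356 + 357172 = - \frac{4589}{123930} + 357172 = \frac{44264321371}{123930}$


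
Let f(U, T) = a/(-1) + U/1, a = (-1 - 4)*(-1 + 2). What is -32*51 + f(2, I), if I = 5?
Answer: -1625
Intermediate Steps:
a = -5 (a = -5*1 = -5)
f(U, T) = 5 + U (f(U, T) = -5/(-1) + U/1 = -5*(-1) + U*1 = 5 + U)
-32*51 + f(2, I) = -32*51 + (5 + 2) = -1632 + 7 = -1625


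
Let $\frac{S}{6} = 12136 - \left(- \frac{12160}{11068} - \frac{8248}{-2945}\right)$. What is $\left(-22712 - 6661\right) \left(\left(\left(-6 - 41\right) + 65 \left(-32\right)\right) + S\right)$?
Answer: $- \frac{16917331385036547}{8148815} \approx -2.076 \cdot 10^{9}$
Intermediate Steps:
$S = \frac{593280896544}{8148815}$ ($S = 6 \left(12136 - \left(- \frac{12160}{11068} - \frac{8248}{-2945}\right)\right) = 6 \left(12136 - \left(\left(-12160\right) \frac{1}{11068} - - \frac{8248}{2945}\right)\right) = 6 \left(12136 - \left(- \frac{3040}{2767} + \frac{8248}{2945}\right)\right) = 6 \left(12136 - \frac{13869416}{8148815}\right) = 6 \cdot \frac{98880149424}{8148815} = \frac{593280896544}{8148815} \approx 72806.0$)
$\left(-22712 - 6661\right) \left(\left(\left(-6 - 41\right) + 65 \left(-32\right)\right) + S\right) = \left(-22712 - 6661\right) \left(\left(\left(-6 - 41\right) + 65 \left(-32\right)\right) + \frac{593280896544}{8148815}\right) = - 29373 \left(\left(-47 - 2080\right) + \frac{593280896544}{8148815}\right) = - 29373 \left(-2127 + \frac{593280896544}{8148815}\right) = \left(-29373\right) \frac{575948367039}{8148815} = - \frac{16917331385036547}{8148815}$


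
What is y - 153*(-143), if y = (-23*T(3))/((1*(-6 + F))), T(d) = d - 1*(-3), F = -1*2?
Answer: 87585/4 ≈ 21896.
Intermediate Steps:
F = -2
T(d) = 3 + d (T(d) = d + 3 = 3 + d)
y = 69/4 (y = (-23*(3 + 3))/((1*(-6 - 2))) = (-23*6)/((1*(-8))) = -138/(-8) = -138*(-1/8) = 69/4 ≈ 17.250)
y - 153*(-143) = 69/4 - 153*(-143) = 69/4 + 21879 = 87585/4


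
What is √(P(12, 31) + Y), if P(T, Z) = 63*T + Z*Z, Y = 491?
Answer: 4*√138 ≈ 46.989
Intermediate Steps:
P(T, Z) = Z² + 63*T (P(T, Z) = 63*T + Z² = Z² + 63*T)
√(P(12, 31) + Y) = √((31² + 63*12) + 491) = √((961 + 756) + 491) = √(1717 + 491) = √2208 = 4*√138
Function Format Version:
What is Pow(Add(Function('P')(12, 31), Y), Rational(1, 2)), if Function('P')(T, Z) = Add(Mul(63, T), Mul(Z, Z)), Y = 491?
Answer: Mul(4, Pow(138, Rational(1, 2))) ≈ 46.989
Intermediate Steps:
Function('P')(T, Z) = Add(Pow(Z, 2), Mul(63, T)) (Function('P')(T, Z) = Add(Mul(63, T), Pow(Z, 2)) = Add(Pow(Z, 2), Mul(63, T)))
Pow(Add(Function('P')(12, 31), Y), Rational(1, 2)) = Pow(Add(Add(Pow(31, 2), Mul(63, 12)), 491), Rational(1, 2)) = Pow(Add(Add(961, 756), 491), Rational(1, 2)) = Pow(Add(1717, 491), Rational(1, 2)) = Pow(2208, Rational(1, 2)) = Mul(4, Pow(138, Rational(1, 2)))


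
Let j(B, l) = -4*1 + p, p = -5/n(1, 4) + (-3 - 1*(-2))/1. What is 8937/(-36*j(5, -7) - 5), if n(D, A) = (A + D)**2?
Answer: 44685/911 ≈ 49.050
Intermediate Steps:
p = -6/5 (p = -5/(4 + 1)**2 + (-3 - 1*(-2))/1 = -5/(5**2) + (-3 + 2)*1 = -5/25 - 1*1 = -5*1/25 - 1 = -1/5 - 1 = -6/5 ≈ -1.2000)
j(B, l) = -26/5 (j(B, l) = -4*1 - 6/5 = -4 - 6/5 = -26/5)
8937/(-36*j(5, -7) - 5) = 8937/(-36*(-26/5) - 5) = 8937/(936/5 - 5) = 8937/(911/5) = 8937*(5/911) = 44685/911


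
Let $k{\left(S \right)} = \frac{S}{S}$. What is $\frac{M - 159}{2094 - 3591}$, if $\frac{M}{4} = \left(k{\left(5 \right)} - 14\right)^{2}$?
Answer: $- \frac{517}{1497} \approx -0.34536$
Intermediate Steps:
$k{\left(S \right)} = 1$
$M = 676$ ($M = 4 \left(1 - 14\right)^{2} = 4 \left(-13\right)^{2} = 4 \cdot 169 = 676$)
$\frac{M - 159}{2094 - 3591} = \frac{676 - 159}{2094 - 3591} = \frac{517}{-1497} = 517 \left(- \frac{1}{1497}\right) = - \frac{517}{1497}$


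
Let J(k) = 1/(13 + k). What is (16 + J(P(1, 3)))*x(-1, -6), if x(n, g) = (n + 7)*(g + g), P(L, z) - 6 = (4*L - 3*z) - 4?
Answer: -5796/5 ≈ -1159.2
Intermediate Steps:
P(L, z) = 2 - 3*z + 4*L (P(L, z) = 6 + ((4*L - 3*z) - 4) = 6 + ((-3*z + 4*L) - 4) = 6 + (-4 - 3*z + 4*L) = 2 - 3*z + 4*L)
x(n, g) = 2*g*(7 + n) (x(n, g) = (7 + n)*(2*g) = 2*g*(7 + n))
(16 + J(P(1, 3)))*x(-1, -6) = (16 + 1/(13 + (2 - 3*3 + 4*1)))*(2*(-6)*(7 - 1)) = (16 + 1/(13 + (2 - 9 + 4)))*(2*(-6)*6) = (16 + 1/(13 - 3))*(-72) = (16 + 1/10)*(-72) = (16 + ⅒)*(-72) = (161/10)*(-72) = -5796/5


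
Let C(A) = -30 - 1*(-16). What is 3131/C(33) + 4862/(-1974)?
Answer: -446333/1974 ≈ -226.11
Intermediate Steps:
C(A) = -14 (C(A) = -30 + 16 = -14)
3131/C(33) + 4862/(-1974) = 3131/(-14) + 4862/(-1974) = 3131*(-1/14) + 4862*(-1/1974) = -3131/14 - 2431/987 = -446333/1974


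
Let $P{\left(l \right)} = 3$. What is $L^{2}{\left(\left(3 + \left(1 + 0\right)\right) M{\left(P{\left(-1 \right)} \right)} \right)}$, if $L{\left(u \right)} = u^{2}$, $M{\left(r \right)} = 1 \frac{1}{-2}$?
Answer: $16$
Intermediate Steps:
$M{\left(r \right)} = - \frac{1}{2}$ ($M{\left(r \right)} = 1 \left(- \frac{1}{2}\right) = - \frac{1}{2}$)
$L^{2}{\left(\left(3 + \left(1 + 0\right)\right) M{\left(P{\left(-1 \right)} \right)} \right)} = \left(\left(\left(3 + \left(1 + 0\right)\right) \left(- \frac{1}{2}\right)\right)^{2}\right)^{2} = \left(\left(\left(3 + 1\right) \left(- \frac{1}{2}\right)\right)^{2}\right)^{2} = \left(\left(4 \left(- \frac{1}{2}\right)\right)^{2}\right)^{2} = \left(\left(-2\right)^{2}\right)^{2} = 4^{2} = 16$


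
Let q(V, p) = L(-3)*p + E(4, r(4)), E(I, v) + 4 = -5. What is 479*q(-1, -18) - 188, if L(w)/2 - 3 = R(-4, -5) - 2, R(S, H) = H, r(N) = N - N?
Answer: 64477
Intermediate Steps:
r(N) = 0
E(I, v) = -9 (E(I, v) = -4 - 5 = -9)
L(w) = -8 (L(w) = 6 + 2*(-5 - 2) = 6 + 2*(-7) = 6 - 14 = -8)
q(V, p) = -9 - 8*p (q(V, p) = -8*p - 9 = -9 - 8*p)
479*q(-1, -18) - 188 = 479*(-9 - 8*(-18)) - 188 = 479*(-9 + 144) - 188 = 479*135 - 188 = 64665 - 188 = 64477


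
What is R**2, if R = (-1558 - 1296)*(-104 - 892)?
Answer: 8080283797056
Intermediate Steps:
R = 2842584 (R = -2854*(-996) = 2842584)
R**2 = 2842584**2 = 8080283797056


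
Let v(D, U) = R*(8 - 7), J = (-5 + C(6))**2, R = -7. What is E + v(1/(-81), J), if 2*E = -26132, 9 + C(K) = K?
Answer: -13073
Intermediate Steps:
C(K) = -9 + K
J = 64 (J = (-5 + (-9 + 6))**2 = (-5 - 3)**2 = (-8)**2 = 64)
v(D, U) = -7 (v(D, U) = -7*(8 - 7) = -7*1 = -7)
E = -13066 (E = (1/2)*(-26132) = -13066)
E + v(1/(-81), J) = -13066 - 7 = -13073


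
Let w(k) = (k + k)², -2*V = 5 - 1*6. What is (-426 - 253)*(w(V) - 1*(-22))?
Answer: -15617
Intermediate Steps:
V = ½ (V = -(5 - 1*6)/2 = -(5 - 6)/2 = -½*(-1) = ½ ≈ 0.50000)
w(k) = 4*k² (w(k) = (2*k)² = 4*k²)
(-426 - 253)*(w(V) - 1*(-22)) = (-426 - 253)*(4*(½)² - 1*(-22)) = -679*(4*(¼) + 22) = -679*(1 + 22) = -679*23 = -15617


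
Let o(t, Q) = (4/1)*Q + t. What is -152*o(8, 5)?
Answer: -4256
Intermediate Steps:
o(t, Q) = t + 4*Q (o(t, Q) = (4*1)*Q + t = 4*Q + t = t + 4*Q)
-152*o(8, 5) = -152*(8 + 4*5) = -152*(8 + 20) = -152*28 = -4256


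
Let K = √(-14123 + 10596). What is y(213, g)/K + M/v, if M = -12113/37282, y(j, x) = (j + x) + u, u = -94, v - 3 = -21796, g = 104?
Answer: 12113/812486626 - 223*I*√3527/3527 ≈ 1.4909e-5 - 3.7549*I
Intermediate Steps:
v = -21793 (v = 3 - 21796 = -21793)
y(j, x) = -94 + j + x (y(j, x) = (j + x) - 94 = -94 + j + x)
K = I*√3527 (K = √(-3527) = I*√3527 ≈ 59.389*I)
M = -12113/37282 (M = -12113*1/37282 = -12113/37282 ≈ -0.32490)
y(213, g)/K + M/v = (-94 + 213 + 104)/((I*√3527)) - 12113/37282/(-21793) = 223*(-I*√3527/3527) - 12113/37282*(-1/21793) = -223*I*√3527/3527 + 12113/812486626 = 12113/812486626 - 223*I*√3527/3527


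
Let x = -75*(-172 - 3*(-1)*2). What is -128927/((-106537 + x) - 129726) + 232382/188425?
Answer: 76303182541/42171964525 ≈ 1.8093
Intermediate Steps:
x = 12450 (x = -75*(-172 + 3*2) = -75*(-172 + 6) = -75*(-166) = 12450)
-128927/((-106537 + x) - 129726) + 232382/188425 = -128927/((-106537 + 12450) - 129726) + 232382/188425 = -128927/(-94087 - 129726) + 232382*(1/188425) = -128927/(-223813) + 232382/188425 = -128927*(-1/223813) + 232382/188425 = 128927/223813 + 232382/188425 = 76303182541/42171964525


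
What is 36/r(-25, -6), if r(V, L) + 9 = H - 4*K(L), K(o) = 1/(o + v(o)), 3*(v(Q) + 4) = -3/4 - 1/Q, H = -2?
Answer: -13212/3893 ≈ -3.3938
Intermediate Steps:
v(Q) = -17/4 - 1/(3*Q) (v(Q) = -4 + (-3/4 - 1/Q)/3 = -4 + (-1/4 - 1/(3*Q)) = -17/4 - 1/(3*Q))
K(o) = 1/(o + (-4 - 51*o)/(12*o))
r(V, L) = -11 - 48*L/(-4 - 51*L + 12*L**2) (r(V, L) = -9 + (-2 - 48*L/(-4 - 51*L + 12*L**2)) = -11 - 48*L/(-4 - 51*L + 12*L**2))
36/r(-25, -6) = 36/(((44 - 132*(-6)**2 + 513*(-6))/(-4 - 51*(-6) + 12*(-6)**2))) = 36/(((44 - 132*36 - 3078)/(-4 + 306 + 12*36))) = 36/(((44 - 4752 - 3078)/(-4 + 306 + 432))) = 36/((-7786/734)) = 36/(((1/734)*(-7786))) = 36/(-3893/367) = 36*(-367/3893) = -13212/3893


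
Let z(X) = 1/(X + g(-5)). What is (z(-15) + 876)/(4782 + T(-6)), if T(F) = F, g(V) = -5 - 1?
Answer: 18395/100296 ≈ 0.18341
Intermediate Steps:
g(V) = -6
z(X) = 1/(-6 + X) (z(X) = 1/(X - 6) = 1/(-6 + X))
(z(-15) + 876)/(4782 + T(-6)) = (1/(-6 - 15) + 876)/(4782 - 6) = (1/(-21) + 876)/4776 = (-1/21 + 876)*(1/4776) = (18395/21)*(1/4776) = 18395/100296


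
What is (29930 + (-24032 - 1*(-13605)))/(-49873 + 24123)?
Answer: -19503/25750 ≈ -0.75740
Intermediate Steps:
(29930 + (-24032 - 1*(-13605)))/(-49873 + 24123) = (29930 + (-24032 + 13605))/(-25750) = (29930 - 10427)*(-1/25750) = 19503*(-1/25750) = -19503/25750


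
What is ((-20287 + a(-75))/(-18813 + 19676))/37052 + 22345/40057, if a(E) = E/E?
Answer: 8703516499/15620215426 ≈ 0.55720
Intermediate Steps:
a(E) = 1
((-20287 + a(-75))/(-18813 + 19676))/37052 + 22345/40057 = ((-20287 + 1)/(-18813 + 19676))/37052 + 22345/40057 = -20286/863*(1/37052) + 22345*(1/40057) = -20286*1/863*(1/37052) + 545/977 = -20286/863*1/37052 + 545/977 = -10143/15987938 + 545/977 = 8703516499/15620215426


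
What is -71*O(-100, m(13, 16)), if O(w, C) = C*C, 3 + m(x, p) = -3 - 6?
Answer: -10224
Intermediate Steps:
m(x, p) = -12 (m(x, p) = -3 + (-3 - 6) = -3 - 9 = -12)
O(w, C) = C²
-71*O(-100, m(13, 16)) = -71*(-12)² = -71*144 = -10224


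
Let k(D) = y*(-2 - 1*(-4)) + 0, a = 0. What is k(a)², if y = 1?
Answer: 4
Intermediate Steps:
k(D) = 2 (k(D) = 1*(-2 - 1*(-4)) + 0 = 1*(-2 + 4) + 0 = 1*2 + 0 = 2 + 0 = 2)
k(a)² = 2² = 4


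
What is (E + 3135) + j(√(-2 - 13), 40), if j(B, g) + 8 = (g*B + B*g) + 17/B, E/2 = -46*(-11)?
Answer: 4139 + 1183*I*√15/15 ≈ 4139.0 + 305.45*I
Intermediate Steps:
E = 1012 (E = 2*(-46*(-11)) = 2*506 = 1012)
j(B, g) = -8 + 17/B + 2*B*g (j(B, g) = -8 + ((g*B + B*g) + 17/B) = -8 + ((B*g + B*g) + 17/B) = -8 + (2*B*g + 17/B) = -8 + (17/B + 2*B*g) = -8 + 17/B + 2*B*g)
(E + 3135) + j(√(-2 - 13), 40) = (1012 + 3135) + (-8 + 17/(√(-2 - 13)) + 2*√(-2 - 13)*40) = 4147 + (-8 + 17/(√(-15)) + 2*√(-15)*40) = 4147 + (-8 + 17/((I*√15)) + 2*(I*√15)*40) = 4147 + (-8 + 17*(-I*√15/15) + 80*I*√15) = 4147 + (-8 - 17*I*√15/15 + 80*I*√15) = 4147 + (-8 + 1183*I*√15/15) = 4139 + 1183*I*√15/15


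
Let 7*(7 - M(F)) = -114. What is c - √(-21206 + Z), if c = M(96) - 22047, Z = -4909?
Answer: -154166/7 - I*√26115 ≈ -22024.0 - 161.6*I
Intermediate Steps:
M(F) = 163/7 (M(F) = 7 - ⅐*(-114) = 7 + 114/7 = 163/7)
c = -154166/7 (c = 163/7 - 22047 = -154166/7 ≈ -22024.)
c - √(-21206 + Z) = -154166/7 - √(-21206 - 4909) = -154166/7 - √(-26115) = -154166/7 - I*√26115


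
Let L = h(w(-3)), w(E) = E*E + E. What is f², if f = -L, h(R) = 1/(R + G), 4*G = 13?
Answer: 16/1369 ≈ 0.011687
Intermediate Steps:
G = 13/4 (G = (¼)*13 = 13/4 ≈ 3.2500)
w(E) = E + E² (w(E) = E² + E = E + E²)
h(R) = 1/(13/4 + R) (h(R) = 1/(R + 13/4) = 1/(13/4 + R))
L = 4/37 (L = 4/(13 + 4*(-3*(1 - 3))) = 4/(13 + 4*(-3*(-2))) = 4/(13 + 4*6) = 4/(13 + 24) = 4/37 ≈ 0.10811)
f = -4/37 (f = -1*4/37 = -4/37 ≈ -0.10811)
f² = (-4/37)² = 16/1369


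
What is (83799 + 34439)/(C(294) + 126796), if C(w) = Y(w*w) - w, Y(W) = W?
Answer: 59119/106469 ≈ 0.55527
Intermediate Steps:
C(w) = w² - w (C(w) = w*w - w = w² - w)
(83799 + 34439)/(C(294) + 126796) = (83799 + 34439)/(294*(-1 + 294) + 126796) = 118238/(294*293 + 126796) = 118238/(86142 + 126796) = 118238/212938 = 118238*(1/212938) = 59119/106469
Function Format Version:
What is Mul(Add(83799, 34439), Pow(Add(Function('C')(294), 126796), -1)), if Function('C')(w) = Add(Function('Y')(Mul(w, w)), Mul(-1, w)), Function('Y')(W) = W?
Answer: Rational(59119, 106469) ≈ 0.55527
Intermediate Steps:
Function('C')(w) = Add(Pow(w, 2), Mul(-1, w)) (Function('C')(w) = Add(Mul(w, w), Mul(-1, w)) = Add(Pow(w, 2), Mul(-1, w)))
Mul(Add(83799, 34439), Pow(Add(Function('C')(294), 126796), -1)) = Mul(Add(83799, 34439), Pow(Add(Mul(294, Add(-1, 294)), 126796), -1)) = Mul(118238, Pow(Add(Mul(294, 293), 126796), -1)) = Mul(118238, Pow(Add(86142, 126796), -1)) = Mul(118238, Pow(212938, -1)) = Mul(118238, Rational(1, 212938)) = Rational(59119, 106469)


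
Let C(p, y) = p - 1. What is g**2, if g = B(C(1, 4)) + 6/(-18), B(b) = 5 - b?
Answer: 196/9 ≈ 21.778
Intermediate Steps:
C(p, y) = -1 + p
g = 14/3 (g = (5 - (-1 + 1)) + 6/(-18) = (5 - 1*0) + 6*(-1/18) = (5 + 0) - 1/3 = 5 - 1/3 = 14/3 ≈ 4.6667)
g**2 = (14/3)**2 = 196/9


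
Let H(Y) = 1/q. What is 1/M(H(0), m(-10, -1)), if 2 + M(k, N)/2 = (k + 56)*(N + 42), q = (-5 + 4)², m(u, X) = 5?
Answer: 1/5354 ≈ 0.00018678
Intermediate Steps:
q = 1 (q = (-1)² = 1)
H(Y) = 1 (H(Y) = 1/1 = 1)
M(k, N) = -4 + 2*(42 + N)*(56 + k) (M(k, N) = -4 + 2*((k + 56)*(N + 42)) = -4 + 2*((56 + k)*(42 + N)) = -4 + 2*((42 + N)*(56 + k)) = -4 + 2*(42 + N)*(56 + k))
1/M(H(0), m(-10, -1)) = 1/(4700 + 84*1 + 112*5 + 2*5*1) = 1/(4700 + 84 + 560 + 10) = 1/5354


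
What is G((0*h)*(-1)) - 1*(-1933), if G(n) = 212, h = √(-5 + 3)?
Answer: 2145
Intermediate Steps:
h = I*√2 (h = √(-2) = I*√2 ≈ 1.4142*I)
G((0*h)*(-1)) - 1*(-1933) = 212 - 1*(-1933) = 212 + 1933 = 2145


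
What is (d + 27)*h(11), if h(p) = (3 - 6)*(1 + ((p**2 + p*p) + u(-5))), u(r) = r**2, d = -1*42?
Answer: 12060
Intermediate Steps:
d = -42
h(p) = -78 - 6*p**2 (h(p) = (3 - 6)*(1 + ((p**2 + p*p) + (-5)**2)) = -3*(1 + ((p**2 + p**2) + 25)) = -3*(1 + (2*p**2 + 25)) = -3*(1 + (25 + 2*p**2)) = -3*(26 + 2*p**2) = -78 - 6*p**2)
(d + 27)*h(11) = (-42 + 27)*(-78 - 6*11**2) = -15*(-78 - 6*121) = -15*(-78 - 726) = -15*(-804) = 12060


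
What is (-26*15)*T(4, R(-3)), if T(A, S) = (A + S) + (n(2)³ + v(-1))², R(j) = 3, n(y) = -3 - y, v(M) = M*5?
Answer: -6593730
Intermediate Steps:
v(M) = 5*M
T(A, S) = 16900 + A + S (T(A, S) = (A + S) + ((-3 - 1*2)³ + 5*(-1))² = (A + S) + ((-3 - 2)³ - 5)² = (A + S) + ((-5)³ - 5)² = (A + S) + (-125 - 5)² = (A + S) + (-130)² = (A + S) + 16900 = 16900 + A + S)
(-26*15)*T(4, R(-3)) = (-26*15)*(16900 + 4 + 3) = -390*16907 = -6593730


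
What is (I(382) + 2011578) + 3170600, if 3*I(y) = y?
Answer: 15546916/3 ≈ 5.1823e+6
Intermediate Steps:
I(y) = y/3
(I(382) + 2011578) + 3170600 = ((1/3)*382 + 2011578) + 3170600 = (382/3 + 2011578) + 3170600 = 6035116/3 + 3170600 = 15546916/3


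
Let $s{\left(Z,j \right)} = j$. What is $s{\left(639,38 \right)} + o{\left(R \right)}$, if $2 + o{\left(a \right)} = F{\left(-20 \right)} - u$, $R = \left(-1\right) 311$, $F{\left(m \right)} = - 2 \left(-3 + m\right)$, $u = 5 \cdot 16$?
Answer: $2$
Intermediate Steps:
$u = 80$
$F{\left(m \right)} = 6 - 2 m$
$R = -311$
$o{\left(a \right)} = -36$ ($o{\left(a \right)} = -2 + \left(\left(6 - -40\right) - 80\right) = -2 + \left(\left(6 + 40\right) - 80\right) = -2 + \left(46 - 80\right) = -2 - 34 = -36$)
$s{\left(639,38 \right)} + o{\left(R \right)} = 38 - 36 = 2$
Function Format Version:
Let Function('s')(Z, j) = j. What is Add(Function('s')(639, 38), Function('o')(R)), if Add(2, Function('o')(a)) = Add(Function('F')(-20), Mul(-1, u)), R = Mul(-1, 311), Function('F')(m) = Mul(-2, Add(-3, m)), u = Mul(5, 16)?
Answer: 2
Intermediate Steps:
u = 80
Function('F')(m) = Add(6, Mul(-2, m))
R = -311
Function('o')(a) = -36 (Function('o')(a) = Add(-2, Add(Add(6, Mul(-2, -20)), Mul(-1, 80))) = Add(-2, Add(Add(6, 40), -80)) = Add(-2, Add(46, -80)) = Add(-2, -34) = -36)
Add(Function('s')(639, 38), Function('o')(R)) = Add(38, -36) = 2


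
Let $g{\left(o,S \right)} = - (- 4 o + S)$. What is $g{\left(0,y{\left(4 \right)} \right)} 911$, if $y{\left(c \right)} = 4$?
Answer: $-3644$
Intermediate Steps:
$g{\left(o,S \right)} = - S + 4 o$ ($g{\left(o,S \right)} = - (S - 4 o) = - S + 4 o$)
$g{\left(0,y{\left(4 \right)} \right)} 911 = \left(\left(-1\right) 4 + 4 \cdot 0\right) 911 = \left(-4 + 0\right) 911 = \left(-4\right) 911 = -3644$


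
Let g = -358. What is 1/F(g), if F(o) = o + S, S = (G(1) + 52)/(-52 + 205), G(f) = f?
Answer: -153/54721 ≈ -0.0027960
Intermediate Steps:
S = 53/153 (S = (1 + 52)/(-52 + 205) = 53/153 ≈ 0.34641)
F(o) = 53/153 + o (F(o) = o + 53/153 = 53/153 + o)
1/F(g) = 1/(53/153 - 358) = 1/(-54721/153) = -153/54721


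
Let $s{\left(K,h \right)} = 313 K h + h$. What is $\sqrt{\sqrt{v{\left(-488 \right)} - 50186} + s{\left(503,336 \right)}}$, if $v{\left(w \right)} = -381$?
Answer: $\sqrt{52899840 + i \sqrt{50567}} \approx 7273.2 + 0.02 i$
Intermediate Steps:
$s{\left(K,h \right)} = h + 313 K h$ ($s{\left(K,h \right)} = 313 K h + h = h + 313 K h$)
$\sqrt{\sqrt{v{\left(-488 \right)} - 50186} + s{\left(503,336 \right)}} = \sqrt{\sqrt{-381 - 50186} + 336 \left(1 + 313 \cdot 503\right)} = \sqrt{\sqrt{-50567} + 336 \left(1 + 157439\right)} = \sqrt{i \sqrt{50567} + 336 \cdot 157440} = \sqrt{i \sqrt{50567} + 52899840} = \sqrt{52899840 + i \sqrt{50567}}$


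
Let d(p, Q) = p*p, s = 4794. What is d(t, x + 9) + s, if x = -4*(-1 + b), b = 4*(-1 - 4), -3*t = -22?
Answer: 43630/9 ≈ 4847.8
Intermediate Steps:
t = 22/3 (t = -⅓*(-22) = 22/3 ≈ 7.3333)
b = -20 (b = 4*(-5) = -20)
x = 84 (x = -4*(-1 - 20) = -4*(-21) = 84)
d(p, Q) = p²
d(t, x + 9) + s = (22/3)² + 4794 = 484/9 + 4794 = 43630/9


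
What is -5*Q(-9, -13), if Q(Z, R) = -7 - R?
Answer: -30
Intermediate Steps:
-5*Q(-9, -13) = -5*(-7 - 1*(-13)) = -5*(-7 + 13) = -5*6 = -30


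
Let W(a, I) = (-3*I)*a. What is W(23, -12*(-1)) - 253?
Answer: -1081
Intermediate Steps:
W(a, I) = -3*I*a
W(23, -12*(-1)) - 253 = -3*(-12*(-1))*23 - 253 = -3*(-3*(-4))*23 - 253 = -3*12*23 - 253 = -828 - 253 = -1081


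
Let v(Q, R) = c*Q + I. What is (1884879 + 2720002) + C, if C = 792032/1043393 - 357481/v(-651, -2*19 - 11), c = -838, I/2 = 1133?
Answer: 2632034269042967027/571574858972 ≈ 4.6049e+6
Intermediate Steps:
I = 2266 (I = 2*1133 = 2266)
v(Q, R) = 2266 - 838*Q (v(Q, R) = -838*Q + 2266 = 2266 - 838*Q)
C = 60885124695/571574858972 (C = 792032/1043393 - 357481/(2266 - 838*(-651)) = 792032*(1/1043393) - 357481/(2266 + 545538) = 792032/1043393 - 357481/547804 = 60885124695/571574858972 ≈ 0.10652)
(1884879 + 2720002) + C = (1884879 + 2720002) + 60885124695/571574858972 = 4604881 + 60885124695/571574858972 = 2632034269042967027/571574858972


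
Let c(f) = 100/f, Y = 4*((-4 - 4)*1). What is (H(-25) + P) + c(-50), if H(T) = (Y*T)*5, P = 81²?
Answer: 10559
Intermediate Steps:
Y = -32 (Y = 4*(-8*1) = 4*(-8) = -32)
P = 6561
H(T) = -160*T (H(T) = -32*T*5 = -160*T)
(H(-25) + P) + c(-50) = (-160*(-25) + 6561) + 100/(-50) = (4000 + 6561) + 100*(-1/50) = 10561 - 2 = 10559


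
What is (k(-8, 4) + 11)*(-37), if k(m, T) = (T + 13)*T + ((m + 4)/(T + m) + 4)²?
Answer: -3848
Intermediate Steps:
k(m, T) = (4 + (4 + m)/(T + m))² + T*(13 + T) (k(m, T) = (13 + T)*T + ((4 + m)/(T + m) + 4)² = T*(13 + T) + ((4 + m)/(T + m) + 4)² = T*(13 + T) + (4 + (4 + m)/(T + m))² = (4 + (4 + m)/(T + m))² + T*(13 + T))
(k(-8, 4) + 11)*(-37) = ((4² + 13*4 + (4 + 4*4 + 5*(-8))²/(4 - 8)²) + 11)*(-37) = ((16 + 52 + (4 + 16 - 40)²/(-4)²) + 11)*(-37) = ((16 + 52 + (1/16)*(-20)²) + 11)*(-37) = ((16 + 52 + (1/16)*400) + 11)*(-37) = ((16 + 52 + 25) + 11)*(-37) = (93 + 11)*(-37) = 104*(-37) = -3848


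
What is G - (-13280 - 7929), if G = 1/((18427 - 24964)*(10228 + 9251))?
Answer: 2700631535606/127334223 ≈ 21209.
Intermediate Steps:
G = -1/127334223 (G = 1/(-6537*19479) = 1/(-127334223) = -1/127334223 ≈ -7.8533e-9)
G - (-13280 - 7929) = -1/127334223 - (-13280 - 7929) = -1/127334223 - 1*(-21209) = -1/127334223 + 21209 = 2700631535606/127334223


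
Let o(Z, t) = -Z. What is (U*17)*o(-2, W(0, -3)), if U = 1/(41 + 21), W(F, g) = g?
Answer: 17/31 ≈ 0.54839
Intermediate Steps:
U = 1/62 ≈ 0.016129
(U*17)*o(-2, W(0, -3)) = ((1/62)*17)*(-1*(-2)) = (17/62)*2 = 17/31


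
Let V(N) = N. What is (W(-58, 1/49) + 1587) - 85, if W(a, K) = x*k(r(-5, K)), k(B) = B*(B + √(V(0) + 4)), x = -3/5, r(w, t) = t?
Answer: 18031213/12005 ≈ 1502.0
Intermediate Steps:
x = -⅗ (x = -3*⅕ = -⅗ ≈ -0.60000)
k(B) = B*(2 + B) (k(B) = B*(B + √(0 + 4)) = B*(B + √4) = B*(B + 2) = B*(2 + B))
W(a, K) = -3*K*(2 + K)/5
(W(-58, 1/49) + 1587) - 85 = (-⅗*(2 + 1/49)/49 + 1587) - 85 = (-⅗*1/49*(2 + 1/49) + 1587) - 85 = (-⅗*1/49*99/49 + 1587) - 85 = (-297/12005 + 1587) - 85 = 19051638/12005 - 85 = 18031213/12005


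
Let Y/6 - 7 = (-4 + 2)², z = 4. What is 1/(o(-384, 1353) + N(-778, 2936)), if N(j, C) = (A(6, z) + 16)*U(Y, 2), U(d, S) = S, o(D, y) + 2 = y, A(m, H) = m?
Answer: 1/1395 ≈ 0.00071685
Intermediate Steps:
o(D, y) = -2 + y
Y = 66 (Y = 42 + 6*(-4 + 2)² = 42 + 6*(-2)² = 42 + 6*4 = 42 + 24 = 66)
N(j, C) = 44 (N(j, C) = (6 + 16)*2 = 22*2 = 44)
1/(o(-384, 1353) + N(-778, 2936)) = 1/((-2 + 1353) + 44) = 1/(1351 + 44) = 1/1395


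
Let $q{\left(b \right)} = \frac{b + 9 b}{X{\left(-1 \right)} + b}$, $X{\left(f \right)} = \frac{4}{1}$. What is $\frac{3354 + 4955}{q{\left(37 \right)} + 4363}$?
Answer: $\frac{340669}{179253} \approx 1.9005$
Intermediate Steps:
$X{\left(f \right)} = 4$ ($X{\left(f \right)} = 4 \cdot 1 = 4$)
$q{\left(b \right)} = \frac{10 b}{4 + b}$ ($q{\left(b \right)} = \frac{b + 9 b}{4 + b} = \frac{10 b}{4 + b}$)
$\frac{3354 + 4955}{q{\left(37 \right)} + 4363} = \frac{3354 + 4955}{10 \cdot 37 \frac{1}{4 + 37} + 4363} = \frac{8309}{10 \cdot 37 \cdot \frac{1}{41} + 4363} = \frac{8309}{\frac{370}{41} + 4363} = \frac{8309}{\frac{179253}{41}} = 8309 \cdot \frac{41}{179253} = \frac{340669}{179253}$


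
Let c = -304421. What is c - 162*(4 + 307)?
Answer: -354803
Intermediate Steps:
c - 162*(4 + 307) = -304421 - 162*(4 + 307) = -304421 - 162*311 = -304421 - 50382 = -354803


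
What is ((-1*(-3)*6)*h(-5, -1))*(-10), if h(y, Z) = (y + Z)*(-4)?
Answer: -4320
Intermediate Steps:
h(y, Z) = -4*Z - 4*y (h(y, Z) = (Z + y)*(-4) = -4*Z - 4*y)
((-1*(-3)*6)*h(-5, -1))*(-10) = ((-1*(-3)*6)*(-4*(-1) - 4*(-5)))*(-10) = ((3*6)*(4 + 20))*(-10) = (18*24)*(-10) = 432*(-10) = -4320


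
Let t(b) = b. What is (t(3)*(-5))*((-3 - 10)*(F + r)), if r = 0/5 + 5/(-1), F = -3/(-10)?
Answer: -1833/2 ≈ -916.50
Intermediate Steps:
F = 3/10 (F = -3*(-1)/10 = -1*(-3/10) = 3/10 ≈ 0.30000)
r = -5 (r = 0*(⅕) + 5*(-1) = 0 - 5 = -5)
(t(3)*(-5))*((-3 - 10)*(F + r)) = (3*(-5))*((-3 - 10)*(3/10 - 5)) = -(-195)*(-47)/10 = -15*611/10 = -1833/2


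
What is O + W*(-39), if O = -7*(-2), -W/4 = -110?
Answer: -17146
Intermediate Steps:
W = 440 (W = -4*(-110) = 440)
O = 14
O + W*(-39) = 14 + 440*(-39) = 14 - 17160 = -17146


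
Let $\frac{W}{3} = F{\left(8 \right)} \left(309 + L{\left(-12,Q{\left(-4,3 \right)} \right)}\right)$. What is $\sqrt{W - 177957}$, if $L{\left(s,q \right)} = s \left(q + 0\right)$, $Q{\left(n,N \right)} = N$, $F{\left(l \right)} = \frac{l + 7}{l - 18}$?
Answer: $\frac{3 i \sqrt{79638}}{2} \approx 423.3 i$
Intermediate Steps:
$F{\left(l \right)} = \frac{7 + l}{-18 + l}$
$L{\left(s,q \right)} = q s$ ($L{\left(s,q \right)} = s q = q s$)
$W = - \frac{2457}{2}$ ($W = 3 \frac{7 + 8}{-18 + 8} \left(309 + 3 \left(-12\right)\right) = 3 \frac{1}{-10} \cdot 15 \left(309 - 36\right) = 3 \left(- \frac{1}{10}\right) 15 \cdot 273 = 3 \left(\left(- \frac{3}{2}\right) 273\right) = 3 \left(- \frac{819}{2}\right) = - \frac{2457}{2} \approx -1228.5$)
$\sqrt{W - 177957} = \sqrt{- \frac{2457}{2} - 177957} = \sqrt{- \frac{358371}{2}} = \frac{3 i \sqrt{79638}}{2}$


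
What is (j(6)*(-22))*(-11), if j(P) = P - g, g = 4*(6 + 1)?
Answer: -5324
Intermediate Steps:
g = 28 (g = 4*7 = 28)
j(P) = -28 + P (j(P) = P - 1*28 = P - 28 = -28 + P)
(j(6)*(-22))*(-11) = ((-28 + 6)*(-22))*(-11) = -22*(-22)*(-11) = 484*(-11) = -5324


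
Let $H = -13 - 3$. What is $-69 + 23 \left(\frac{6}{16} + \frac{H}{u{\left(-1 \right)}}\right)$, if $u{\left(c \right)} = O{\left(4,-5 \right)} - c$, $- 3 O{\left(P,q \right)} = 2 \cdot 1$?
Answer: $- \frac{9315}{8} \approx -1164.4$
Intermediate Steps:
$O{\left(P,q \right)} = - \frac{2}{3}$ ($O{\left(P,q \right)} = - \frac{2 \cdot 1}{3} = \left(- \frac{1}{3}\right) 2 = - \frac{2}{3}$)
$H = -16$
$u{\left(c \right)} = - \frac{2}{3} - c$
$-69 + 23 \left(\frac{6}{16} + \frac{H}{u{\left(-1 \right)}}\right) = -69 + 23 \left(\frac{6}{16} - \frac{16}{- \frac{2}{3} - -1}\right) = -69 + 23 \left(6 \cdot \frac{1}{16} - \frac{16}{- \frac{2}{3} + 1}\right) = -69 + 23 \left(\frac{3}{8} - 16 \frac{1}{\frac{1}{3}}\right) = -69 + 23 \left(\frac{3}{8} - 48\right) = -69 + 23 \left(- \frac{381}{8}\right) = -69 - \frac{8763}{8} = - \frac{9315}{8}$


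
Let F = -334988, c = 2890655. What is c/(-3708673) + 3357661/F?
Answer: -13420801430993/1242360950924 ≈ -10.803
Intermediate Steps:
c/(-3708673) + 3357661/F = 2890655/(-3708673) + 3357661/(-334988) = 2890655*(-1/3708673) + 3357661*(-1/334988) = -2890655/3708673 - 3357661/334988 = -13420801430993/1242360950924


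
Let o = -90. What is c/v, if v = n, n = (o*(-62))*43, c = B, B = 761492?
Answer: 190373/59985 ≈ 3.1737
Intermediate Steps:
c = 761492
n = 239940 (n = -90*(-62)*43 = 5580*43 = 239940)
v = 239940
c/v = 761492/239940 = 761492*(1/239940) = 190373/59985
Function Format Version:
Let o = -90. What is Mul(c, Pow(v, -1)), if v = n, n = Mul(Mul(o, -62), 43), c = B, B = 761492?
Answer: Rational(190373, 59985) ≈ 3.1737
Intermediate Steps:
c = 761492
n = 239940 (n = Mul(Mul(-90, -62), 43) = Mul(5580, 43) = 239940)
v = 239940
Mul(c, Pow(v, -1)) = Mul(761492, Pow(239940, -1)) = Mul(761492, Rational(1, 239940)) = Rational(190373, 59985)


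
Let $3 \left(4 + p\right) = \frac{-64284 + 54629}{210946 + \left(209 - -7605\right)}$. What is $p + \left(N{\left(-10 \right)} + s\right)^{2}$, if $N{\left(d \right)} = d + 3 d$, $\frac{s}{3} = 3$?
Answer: $\frac{125610061}{131256} \approx 956.99$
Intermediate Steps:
$s = 9$ ($s = 3 \cdot 3 = 9$)
$N{\left(d \right)} = 4 d$
$p = - \frac{526955}{131256}$ ($p = -4 + \frac{\left(-64284 + 54629\right) \frac{1}{210946 + \left(209 - -7605\right)}}{3} = -4 + \frac{\left(-9655\right) \frac{1}{210946 + \left(209 + 7605\right)}}{3} = -4 + \frac{\left(-9655\right) \frac{1}{210946 + 7814}}{3} = -4 + \frac{\left(-9655\right) \frac{1}{218760}}{3} = -4 + \frac{1}{3} \left(- \frac{1931}{43752}\right) = -4 - \frac{1931}{131256} = - \frac{526955}{131256} \approx -4.0147$)
$p + \left(N{\left(-10 \right)} + s\right)^{2} = - \frac{526955}{131256} + \left(4 \left(-10\right) + 9\right)^{2} = - \frac{526955}{131256} + \left(-40 + 9\right)^{2} = - \frac{526955}{131256} + \left(-31\right)^{2} = - \frac{526955}{131256} + 961 = \frac{125610061}{131256}$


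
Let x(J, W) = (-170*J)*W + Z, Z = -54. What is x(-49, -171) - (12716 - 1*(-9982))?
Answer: -1447182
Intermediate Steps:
x(J, W) = -54 - 170*J*W (x(J, W) = (-170*J)*W - 54 = -170*J*W - 54 = -54 - 170*J*W)
x(-49, -171) - (12716 - 1*(-9982)) = (-54 - 170*(-49)*(-171)) - (12716 - 1*(-9982)) = (-54 - 1424430) - (12716 + 9982) = -1424484 - 1*22698 = -1424484 - 22698 = -1447182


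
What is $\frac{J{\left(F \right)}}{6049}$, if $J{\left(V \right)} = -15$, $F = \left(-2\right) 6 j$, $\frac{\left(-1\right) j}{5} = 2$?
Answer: $- \frac{15}{6049} \approx -0.0024797$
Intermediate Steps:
$j = -10$ ($j = \left(-5\right) 2 = -10$)
$F = 120$ ($F = \left(-2\right) 6 \left(-10\right) = \left(-12\right) \left(-10\right) = 120$)
$\frac{J{\left(F \right)}}{6049} = - \frac{15}{6049}$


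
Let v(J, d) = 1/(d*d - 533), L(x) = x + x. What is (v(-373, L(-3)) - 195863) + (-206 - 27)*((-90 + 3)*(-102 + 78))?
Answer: -339136400/497 ≈ -6.8237e+5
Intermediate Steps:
L(x) = 2*x
v(J, d) = 1/(-533 + d²) (v(J, d) = 1/(d² - 533) = 1/(-533 + d²))
(v(-373, L(-3)) - 195863) + (-206 - 27)*((-90 + 3)*(-102 + 78)) = (1/(-533 + (2*(-3))²) - 195863) + (-206 - 27)*((-90 + 3)*(-102 + 78)) = (1/(-533 + (-6)²) - 195863) - (-20271)*(-24) = (1/(-533 + 36) - 195863) - 233*2088 = (1/(-497) - 195863) - 486504 = (-1/497 - 195863) - 486504 = -97343912/497 - 486504 = -339136400/497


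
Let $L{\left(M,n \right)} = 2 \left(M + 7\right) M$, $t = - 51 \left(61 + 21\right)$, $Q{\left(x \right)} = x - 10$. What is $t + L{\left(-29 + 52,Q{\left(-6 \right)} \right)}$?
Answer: $-2802$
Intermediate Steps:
$Q{\left(x \right)} = -10 + x$
$t = -4182$ ($t = \left(-51\right) 82 = -4182$)
$L{\left(M,n \right)} = M \left(14 + 2 M\right)$ ($L{\left(M,n \right)} = 2 \left(7 + M\right) M = \left(14 + 2 M\right) M = M \left(14 + 2 M\right)$)
$t + L{\left(-29 + 52,Q{\left(-6 \right)} \right)} = -4182 + 2 \left(-29 + 52\right) \left(7 + \left(-29 + 52\right)\right) = -4182 + 2 \cdot 23 \left(7 + 23\right) = -4182 + 2 \cdot 23 \cdot 30 = -4182 + 1380 = -2802$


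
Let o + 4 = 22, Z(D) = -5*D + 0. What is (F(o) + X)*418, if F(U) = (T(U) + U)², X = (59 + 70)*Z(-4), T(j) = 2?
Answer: 1245640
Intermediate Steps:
Z(D) = -5*D
X = 2580 (X = (59 + 70)*(-5*(-4)) = 129*20 = 2580)
o = 18 (o = -4 + 22 = 18)
F(U) = (2 + U)²
(F(o) + X)*418 = ((2 + 18)² + 2580)*418 = (20² + 2580)*418 = (400 + 2580)*418 = 2980*418 = 1245640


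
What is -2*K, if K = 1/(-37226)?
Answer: 1/18613 ≈ 5.3726e-5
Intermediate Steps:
K = -1/37226 ≈ -2.6863e-5
-2*K = -2*(-1/37226) = 1/18613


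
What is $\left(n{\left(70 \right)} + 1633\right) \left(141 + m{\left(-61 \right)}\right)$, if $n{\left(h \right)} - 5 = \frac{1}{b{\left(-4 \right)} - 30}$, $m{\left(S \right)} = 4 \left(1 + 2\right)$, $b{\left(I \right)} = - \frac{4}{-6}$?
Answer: $\frac{22053573}{88} \approx 2.5061 \cdot 10^{5}$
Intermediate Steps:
$b{\left(I \right)} = \frac{2}{3}$ ($b{\left(I \right)} = \left(-4\right) \left(- \frac{1}{6}\right) = \frac{2}{3}$)
$m{\left(S \right)} = 12$ ($m{\left(S \right)} = 4 \cdot 3 = 12$)
$n{\left(h \right)} = \frac{437}{88}$ ($n{\left(h \right)} = 5 + \frac{1}{\frac{2}{3} - 30} = 5 + \frac{1}{- \frac{88}{3}} = 5 - \frac{3}{88} = \frac{437}{88}$)
$\left(n{\left(70 \right)} + 1633\right) \left(141 + m{\left(-61 \right)}\right) = \left(\frac{437}{88} + 1633\right) \left(141 + 12\right) = \frac{144141}{88} \cdot 153 = \frac{22053573}{88}$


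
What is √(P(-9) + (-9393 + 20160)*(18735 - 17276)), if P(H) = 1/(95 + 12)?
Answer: 8*√2810202311/107 ≈ 3963.5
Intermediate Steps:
P(H) = 1/107
√(P(-9) + (-9393 + 20160)*(18735 - 17276)) = √(1/107 + (-9393 + 20160)*(18735 - 17276)) = √(1/107 + 10767*1459) = √(1/107 + 15709053) = √(1680868672/107) = 8*√2810202311/107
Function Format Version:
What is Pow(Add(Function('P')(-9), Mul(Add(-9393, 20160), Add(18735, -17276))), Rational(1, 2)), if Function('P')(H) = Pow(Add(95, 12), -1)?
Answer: Mul(Rational(8, 107), Pow(2810202311, Rational(1, 2))) ≈ 3963.5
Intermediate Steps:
Function('P')(H) = Rational(1, 107) (Function('P')(H) = Pow(107, -1) = Rational(1, 107))
Pow(Add(Function('P')(-9), Mul(Add(-9393, 20160), Add(18735, -17276))), Rational(1, 2)) = Pow(Add(Rational(1, 107), Mul(Add(-9393, 20160), Add(18735, -17276))), Rational(1, 2)) = Pow(Add(Rational(1, 107), Mul(10767, 1459)), Rational(1, 2)) = Pow(Add(Rational(1, 107), 15709053), Rational(1, 2)) = Pow(Rational(1680868672, 107), Rational(1, 2)) = Mul(Rational(8, 107), Pow(2810202311, Rational(1, 2)))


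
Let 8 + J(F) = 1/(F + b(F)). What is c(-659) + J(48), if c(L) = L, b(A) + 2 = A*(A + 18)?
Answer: -2143737/3214 ≈ -667.00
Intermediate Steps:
b(A) = -2 + A*(18 + A) (b(A) = -2 + A*(A + 18) = -2 + A*(18 + A))
J(F) = -8 + 1/(-2 + F² + 19*F) (J(F) = -8 + 1/(F + (-2 + F² + 18*F)) = -8 + 1/(-2 + F² + 19*F))
c(-659) + J(48) = -659 + (17 - 152*48 - 8*48²)/(-2 + 48² + 19*48) = -659 + (17 - 7296 - 8*2304)/(-2 + 2304 + 912) = -659 + (17 - 7296 - 18432)/3214 = -659 + (1/3214)*(-25711) = -659 - 25711/3214 = -2143737/3214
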